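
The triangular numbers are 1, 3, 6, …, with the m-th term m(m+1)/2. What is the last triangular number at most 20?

Solve n(n+1)/2 ≤ 20 for integer n.
n = 5 gives 15 ≤ 20, while n = 6 gives 21 > 20; so the answer is 15.

15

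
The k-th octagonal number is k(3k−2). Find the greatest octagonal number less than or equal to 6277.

6256

Solve n(3n−2) ≤ 6277 for integer n.
n = 46 gives 6256 ≤ 6277, while n = 47 gives 6533 > 6277; so the answer is 6256.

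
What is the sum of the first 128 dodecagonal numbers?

3503296

Σ i(5i−4) = 5Σi² − 4Σi over i = 1..128.
Σi = 8256 and Σi² = 707264.
5·707264 − 4·8256 = 3503296.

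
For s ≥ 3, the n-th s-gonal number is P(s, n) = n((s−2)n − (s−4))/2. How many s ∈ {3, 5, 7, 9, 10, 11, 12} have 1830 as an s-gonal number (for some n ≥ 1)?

1

s = 3: P(3, 60) = 1830. ✓
s = 5: P(5, 35) = 1820 and P(5, 36) = 1926; 1830 is not s-gonal.
s = 7: P(7, 27) = 1782 and P(7, 28) = 1918; 1830 is not s-gonal.
s = 9: P(9, 23) = 1794 and P(9, 24) = 1956; 1830 is not s-gonal.
s = 10: P(10, 21) = 1701 and P(10, 22) = 1870; 1830 is not s-gonal.
s = 11: P(11, 20) = 1730 and P(11, 21) = 1911; 1830 is not s-gonal.
s = 12: P(12, 19) = 1729 and P(12, 20) = 1920; 1830 is not s-gonal.
Hits: s ∈ {3} → 1.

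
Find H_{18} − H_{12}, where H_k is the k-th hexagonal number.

354

18·(2·18 − 1) = 630 and 12·(2·12 − 1) = 276.
Difference: 630 − 276 = 354.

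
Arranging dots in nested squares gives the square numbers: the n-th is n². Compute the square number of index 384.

The 384th square number is n² with n = 384.
384² = 147456.

147456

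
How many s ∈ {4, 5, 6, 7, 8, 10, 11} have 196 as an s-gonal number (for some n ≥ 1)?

2

s = 4: P(4, 14) = 196. ✓
s = 5: P(5, 11) = 176 and P(5, 12) = 210; 196 is not s-gonal.
s = 6: P(6, 10) = 190 and P(6, 11) = 231; 196 is not s-gonal.
s = 7: P(7, 9) = 189 and P(7, 10) = 235; 196 is not s-gonal.
s = 8: P(8, 8) = 176 and P(8, 9) = 225; 196 is not s-gonal.
s = 10: P(10, 7) = 175 and P(10, 8) = 232; 196 is not s-gonal.
s = 11: P(11, 7) = 196. ✓
Hits: s ∈ {4, 11} → 2.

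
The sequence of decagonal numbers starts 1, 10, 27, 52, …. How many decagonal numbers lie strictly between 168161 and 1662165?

The n-th decagonal number is n(4n−3).
Smallest index with value > 168161: n = 206 (giving 169126).
Largest index with value < 1662165: n = 644 (giving 1657012).
Indices 206 through 644: 439 terms.

439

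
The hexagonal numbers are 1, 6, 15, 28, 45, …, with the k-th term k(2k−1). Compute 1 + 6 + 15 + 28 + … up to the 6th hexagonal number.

161

Σ i(2i−1) = 2Σi² − Σi over i = 1..6.
Σi = 21 and Σi² = 91.
2·91 − 1·21 = 161.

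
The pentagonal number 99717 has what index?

258

Set n(3n−1)/2 = 99717, giving 3n² − n − 199434 = 0.
The discriminant is 1 + 24·99717 = 2393209, and √2393209 = 1547.
So n = (1 + 1547) / 6 = 1548/6 = 258.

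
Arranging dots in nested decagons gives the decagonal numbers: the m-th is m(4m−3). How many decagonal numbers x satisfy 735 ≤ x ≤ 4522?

21

The n-th decagonal number is n(4n−3).
Smallest index with value ≥ 735: n = 14 (giving 742).
Largest index with value ≤ 4522: n = 34 (giving 4522).
Indices 14 through 34: 21 terms.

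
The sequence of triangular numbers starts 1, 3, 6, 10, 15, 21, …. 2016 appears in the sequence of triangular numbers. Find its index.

63

Set n(n+1)/2 = 2016, giving n² + n − 4032 = 0.
The discriminant is 1 + 8·2016 = 16129, and √16129 = 127.
So n = (-1 + 127) / 2 = 126/2 = 63.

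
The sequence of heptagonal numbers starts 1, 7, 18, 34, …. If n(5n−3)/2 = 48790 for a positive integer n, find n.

140

Set n(5n−3)/2 = 48790, giving 5n² − 3n − 97580 = 0.
The discriminant is 9 + 40·48790 = 1951609, and √1951609 = 1397.
So n = (3 + 1397) / 10 = 1400/10 = 140.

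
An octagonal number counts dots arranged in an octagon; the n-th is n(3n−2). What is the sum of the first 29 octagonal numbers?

Σ i(3i−2) = 3Σi² − 2Σi over i = 1..29.
Σi = 435 and Σi² = 8555.
3·8555 − 2·435 = 24795.

24795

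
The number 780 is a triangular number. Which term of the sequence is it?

39

Set n(n+1)/2 = 780, giving n² + n − 1560 = 0.
The discriminant is 1 + 8·780 = 6241, and √6241 = 79.
So n = (-1 + 79) / 2 = 78/2 = 39.
Check: 39·40/2 = 780. ✓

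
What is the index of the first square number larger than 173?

Solve n² > 173 for integer n.
The largest n with value ≤ 173 is 13 (since 169 ≤ 173 < 196), so the first above is n = 14, value 196.

14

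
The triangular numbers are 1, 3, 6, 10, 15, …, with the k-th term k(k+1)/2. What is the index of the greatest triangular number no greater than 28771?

Solve n(n+1)/2 ≤ 28771 for integer n.
n = 239 gives 28680 ≤ 28771, while n = 240 gives 28920 > 28771; so the answer is index 239.

239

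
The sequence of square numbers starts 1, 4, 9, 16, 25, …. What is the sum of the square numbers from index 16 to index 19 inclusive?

Σ_{i=16}^{19} i² = 2470 − 1240 = 1230.

1230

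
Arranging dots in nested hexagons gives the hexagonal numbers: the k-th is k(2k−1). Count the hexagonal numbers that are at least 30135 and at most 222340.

211

The n-th hexagonal number is n(2n−1).
Smallest index with value ≥ 30135: n = 123 (giving 30135).
Largest index with value ≤ 222340: n = 333 (giving 221445).
Indices 123 through 333: 211 terms.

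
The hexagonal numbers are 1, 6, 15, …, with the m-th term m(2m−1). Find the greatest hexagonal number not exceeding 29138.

28680

Solve n(2n−1) ≤ 29138 for integer n.
n = 120 gives 28680 ≤ 29138, while n = 121 gives 29161 > 29138; so the answer is 28680.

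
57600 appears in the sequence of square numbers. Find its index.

We need n² = 57600, so n = √57600 = 240.
Check: 240² = 57600. ✓

240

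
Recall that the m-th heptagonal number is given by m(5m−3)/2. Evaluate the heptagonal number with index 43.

4558

The 43rd heptagonal number is n(5n−3)/2 with n = 43.
43·(5·43 − 3)/2 = 43·212/2 = 43·106 = 4558.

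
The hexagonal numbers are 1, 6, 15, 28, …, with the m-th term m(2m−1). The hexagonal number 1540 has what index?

Set n(2n−1) = 1540, giving 2n² − n − 1540 = 0.
So n = (1 + 111) / 4 = 112/4 = 28.
Check: 28·(2·28 − 1) = 1540. ✓

28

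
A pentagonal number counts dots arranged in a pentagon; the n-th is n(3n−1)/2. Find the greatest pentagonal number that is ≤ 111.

Solve n(3n−1)/2 ≤ 111 for integer n.
n = 8 gives 92 ≤ 111, while n = 9 gives 117 > 111; so the answer is 92.

92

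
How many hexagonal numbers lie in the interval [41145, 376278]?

291

The n-th hexagonal number is n(2n−1).
Smallest index with value ≥ 41145: n = 144 (giving 41328).
Largest index with value ≤ 376278: n = 434 (giving 376278).
Indices 144 through 434: 291 terms.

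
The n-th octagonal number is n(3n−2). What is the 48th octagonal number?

The 48th octagonal number is n(3n−2) with n = 48.
48·(3·48 − 2) = 48·142 = 6816.

6816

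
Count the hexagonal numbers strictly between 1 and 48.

The n-th hexagonal number is n(2n−1).
Smallest index with value > 1: n = 2 (giving 6).
Largest index with value < 48: n = 5 (giving 45).
Indices 2 through 5: 4 terms.

4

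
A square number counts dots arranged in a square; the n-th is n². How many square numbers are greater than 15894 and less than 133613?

239

The n-th square number is n².
Smallest index with value > 15894: n = 127 (giving 16129).
Largest index with value < 133613: n = 365 (giving 133225).
Indices 127 through 365: 239 terms.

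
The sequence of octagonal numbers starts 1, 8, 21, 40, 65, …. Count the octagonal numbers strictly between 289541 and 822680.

The n-th octagonal number is n(3n−2).
Smallest index with value > 289541: n = 312 (giving 291408).
Largest index with value < 822680: n = 523 (giving 819541).
Indices 312 through 523: 212 terms.

212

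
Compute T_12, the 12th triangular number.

The 12th triangular number is n(n+1)/2 with n = 12.
12·13/2 = 156/2 = 78.

78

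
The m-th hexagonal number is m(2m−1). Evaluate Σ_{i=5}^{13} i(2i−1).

Σ i(2i−1) = 2Σi² − Σi over i = 5..13.
Σi = 91 − 10 = 81 and Σi² = 819 − 30 = 789.
2·789 − 1·81 = 1497.

1497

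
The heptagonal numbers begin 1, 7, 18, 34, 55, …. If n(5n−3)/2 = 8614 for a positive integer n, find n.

59

Set n(5n−3)/2 = 8614, giving 5n² − 3n − 17228 = 0.
The discriminant is 9 + 40·8614 = 344569, and √344569 = 587.
So n = (3 + 587) / 10 = 590/10 = 59.
Check: 59·(5·59 − 3)/2 = 8614. ✓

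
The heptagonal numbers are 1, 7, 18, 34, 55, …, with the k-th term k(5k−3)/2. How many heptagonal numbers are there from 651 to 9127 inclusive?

44

The n-th heptagonal number is n(5n−3)/2.
Smallest index with value ≥ 651: n = 17 (giving 697).
Largest index with value ≤ 9127: n = 60 (giving 8910).
Indices 17 through 60: 44 terms.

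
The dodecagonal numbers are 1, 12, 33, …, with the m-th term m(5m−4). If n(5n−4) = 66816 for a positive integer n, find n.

Set n(5n−4) = 66816, giving 5n² − 4n − 66816 = 0.
The discriminant is 16 + 20·66816 = 1336336, and √1336336 = 1156.
So n = (4 + 1156) / 10 = 1160/10 = 116.
Check: 116·(5·116 − 4) = 66816. ✓

116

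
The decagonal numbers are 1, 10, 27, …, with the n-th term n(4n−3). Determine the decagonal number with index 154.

154·(4·154 − 3) = 154·613 = 94402.

94402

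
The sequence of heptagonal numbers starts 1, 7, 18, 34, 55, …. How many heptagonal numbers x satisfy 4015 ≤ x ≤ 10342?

The n-th heptagonal number is n(5n−3)/2.
Smallest index with value ≥ 4015: n = 41 (giving 4141).
Largest index with value ≤ 10342: n = 64 (giving 10144).
Indices 41 through 64: 24 terms.

24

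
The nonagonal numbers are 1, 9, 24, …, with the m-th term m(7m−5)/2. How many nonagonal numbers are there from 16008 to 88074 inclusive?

91

The n-th nonagonal number is n(7n−5)/2.
Smallest index with value ≥ 16008: n = 68 (giving 16014).
Largest index with value ≤ 88074: n = 158 (giving 86979).
Indices 68 through 158: 91 terms.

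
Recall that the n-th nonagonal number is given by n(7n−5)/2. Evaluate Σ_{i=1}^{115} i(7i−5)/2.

Σ i(7i−5)/2 = (7Σi² − 5Σi) / 2 over i = 1..115.
Σi = 6670 and Σi² = 513590.
(7·513590 − 5·6670) / 2 = 3561780/2 = 1780890.

1780890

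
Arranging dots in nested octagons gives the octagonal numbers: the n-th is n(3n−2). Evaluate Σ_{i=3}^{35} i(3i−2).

43461

Σ i(3i−2) = 3Σi² − 2Σi over i = 3..35.
Σi = 630 − 3 = 627 and Σi² = 14910 − 5 = 14905.
3·14905 − 2·627 = 43461.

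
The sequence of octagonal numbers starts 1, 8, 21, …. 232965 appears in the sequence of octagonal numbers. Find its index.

Set n(3n−2) = 232965, giving 3n² − 2n − 232965 = 0.
The discriminant is 4 + 12·232965 = 2795584, and √2795584 = 1672.
So n = (2 + 1672) / 6 = 1674/6 = 279.

279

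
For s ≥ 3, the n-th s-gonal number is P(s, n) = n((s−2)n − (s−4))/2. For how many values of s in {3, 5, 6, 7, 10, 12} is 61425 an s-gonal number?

1

s = 3: P(3, 350) = 61425. ✓
s = 5: P(5, 202) = 61105 and P(5, 203) = 61712; 61425 is not s-gonal.
s = 6: P(6, 175) = 61075 and P(6, 176) = 61776; 61425 is not s-gonal.
s = 7: P(7, 157) = 61387 and P(7, 158) = 62173; 61425 is not s-gonal.
s = 10: P(10, 124) = 61132 and P(10, 125) = 62125; 61425 is not s-gonal.
s = 12: P(12, 111) = 61161 and P(12, 112) = 62272; 61425 is not s-gonal.
Hits: s ∈ {3} → 1.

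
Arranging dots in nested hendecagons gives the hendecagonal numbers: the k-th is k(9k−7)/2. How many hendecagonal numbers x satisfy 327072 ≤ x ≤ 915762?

182

The n-th hendecagonal number is n(9n−7)/2.
Smallest index with value ≥ 327072: n = 270 (giving 327105).
Largest index with value ≤ 915762: n = 451 (giving 913726).
Indices 270 through 451: 182 terms.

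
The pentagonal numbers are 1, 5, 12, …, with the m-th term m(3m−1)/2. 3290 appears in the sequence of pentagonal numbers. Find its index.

47

Set n(3n−1)/2 = 3290, giving 3n² − n − 6580 = 0.
The discriminant is 1 + 24·3290 = 78961, and √78961 = 281.
So n = (1 + 281) / 6 = 282/6 = 47.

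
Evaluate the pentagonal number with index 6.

The 6th pentagonal number is n(3n−1)/2 with n = 6.
6·(3·6 − 1)/2 = 6·17/2 = 51.

51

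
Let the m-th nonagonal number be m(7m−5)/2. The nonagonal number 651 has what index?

14

Set n(7n−5)/2 = 651, giving 7n² − 5n − 1302 = 0.
The discriminant is 25 + 56·651 = 36481, and √36481 = 191.
So n = (5 + 191) / 14 = 196/14 = 14.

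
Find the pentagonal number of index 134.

26867

134·(3·134 − 1)/2 = 134·401/2 = 26867.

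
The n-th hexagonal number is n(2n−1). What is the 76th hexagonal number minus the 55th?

5481

76·(2·76 − 1) = 11476 and 55·(2·55 − 1) = 5995.
Difference: 11476 − 5995 = 5481.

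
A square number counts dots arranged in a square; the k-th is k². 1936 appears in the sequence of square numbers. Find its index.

44

We need n² = 1936, so n = √1936 = 44.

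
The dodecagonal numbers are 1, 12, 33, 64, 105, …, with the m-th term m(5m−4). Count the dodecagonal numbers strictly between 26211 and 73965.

50

The n-th dodecagonal number is n(5n−4).
Smallest index with value > 26211: n = 73 (giving 26353).
Largest index with value < 73965: n = 122 (giving 73932).
Indices 73 through 122: 50 terms.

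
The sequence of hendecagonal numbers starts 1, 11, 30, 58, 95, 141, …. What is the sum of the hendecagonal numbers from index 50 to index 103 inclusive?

Σ i(9i−7)/2 = (9Σi² − 7Σi) / 2 over i = 50..103.
Σi = 5356 − 1225 = 4131 and Σi² = 369564 − 40425 = 329139.
(9·329139 − 7·4131) / 2 = 2933334/2 = 1466667.

1466667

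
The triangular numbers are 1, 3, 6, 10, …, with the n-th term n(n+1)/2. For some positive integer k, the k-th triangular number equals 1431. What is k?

53

Set n(n+1)/2 = 1431, giving n² + n − 2862 = 0.
The discriminant is 1 + 8·1431 = 11449, and √11449 = 107.
So n = (-1 + 107) / 2 = 106/2 = 53.
Check: 53·54/2 = 1431. ✓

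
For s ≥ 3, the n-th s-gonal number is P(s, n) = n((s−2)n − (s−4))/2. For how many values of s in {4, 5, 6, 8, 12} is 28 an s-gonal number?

s = 4: P(4, 5) = 25 and P(4, 6) = 36; 28 is not s-gonal.
s = 5: P(5, 4) = 22 and P(5, 5) = 35; 28 is not s-gonal.
s = 6: P(6, 4) = 28. ✓
s = 8: P(8, 3) = 21 and P(8, 4) = 40; 28 is not s-gonal.
s = 12: P(12, 2) = 12 and P(12, 3) = 33; 28 is not s-gonal.
Hits: s ∈ {6} → 1.

1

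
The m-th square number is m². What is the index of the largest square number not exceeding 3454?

Solve n² ≤ 3454 for integer n.
n = 58 gives 3364 ≤ 3454, while n = 59 gives 3481 > 3454; so the answer is index 58.

58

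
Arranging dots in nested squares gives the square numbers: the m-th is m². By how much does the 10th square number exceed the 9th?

n² − (n−1)² = 2n − 1, so 10² − 9² = 2·10 − 1 = 19.

19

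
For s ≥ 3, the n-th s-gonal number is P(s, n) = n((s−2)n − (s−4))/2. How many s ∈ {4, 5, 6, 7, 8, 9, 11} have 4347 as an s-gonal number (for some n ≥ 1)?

s = 4: P(4, 65) = 4225 and P(4, 66) = 4356; 4347 is not s-gonal.
s = 5: P(5, 54) = 4347. ✓
s = 6: P(6, 46) = 4186 and P(6, 47) = 4371; 4347 is not s-gonal.
s = 7: P(7, 42) = 4347. ✓
s = 8: P(8, 38) = 4256 and P(8, 39) = 4485; 4347 is not s-gonal.
s = 9: P(9, 35) = 4200 and P(9, 36) = 4446; 4347 is not s-gonal.
s = 11: P(11, 31) = 4216 and P(11, 32) = 4496; 4347 is not s-gonal.
Hits: s ∈ {5, 7} → 2.

2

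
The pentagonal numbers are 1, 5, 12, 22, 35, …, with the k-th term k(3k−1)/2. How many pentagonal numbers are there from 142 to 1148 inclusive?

The n-th pentagonal number is n(3n−1)/2.
Smallest index with value ≥ 142: n = 10 (giving 145).
Largest index with value ≤ 1148: n = 27 (giving 1080).
Indices 10 through 27: 18 terms.

18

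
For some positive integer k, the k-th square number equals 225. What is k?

15

We need n² = 225, so n = √225 = 15.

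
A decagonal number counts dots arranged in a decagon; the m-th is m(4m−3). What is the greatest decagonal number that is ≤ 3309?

Solve n(4n−3) ≤ 3309 for integer n.
n = 29 gives 3277 ≤ 3309, while n = 30 gives 3510 > 3309; so the answer is 3277.

3277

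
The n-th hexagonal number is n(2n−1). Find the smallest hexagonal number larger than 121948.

122760

Solve n(2n−1) > 121948 for integer n.
The largest n with value ≤ 121948 is 247 (since 121771 ≤ 121948 < 122760), so the first above is n = 248, value 122760.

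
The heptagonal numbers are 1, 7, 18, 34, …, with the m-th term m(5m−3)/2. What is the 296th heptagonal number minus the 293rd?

296·(5·296 − 3)/2 = 218596 and 293·(5·293 − 3)/2 = 214183.
Difference: 218596 − 214183 = 4413.

4413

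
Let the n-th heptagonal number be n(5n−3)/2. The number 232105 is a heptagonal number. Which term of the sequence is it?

305

Set n(5n−3)/2 = 232105, giving 5n² − 3n − 464210 = 0.
So n = (3 + 3047) / 10 = 3050/10 = 305.
Check: 305·(5·305 − 3)/2 = 232105. ✓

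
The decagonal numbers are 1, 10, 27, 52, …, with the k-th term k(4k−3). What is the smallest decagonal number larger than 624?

Solve n(4n−3) > 624 for integer n.
The largest n with value ≤ 624 is 12 (since 540 ≤ 624 < 637), so the first above is n = 13, value 637.

637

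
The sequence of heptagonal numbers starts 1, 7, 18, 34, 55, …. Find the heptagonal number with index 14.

The 14th heptagonal number is n(5n−3)/2 with n = 14.
14·(5·14 − 3)/2 = 14·67/2 = 469.

469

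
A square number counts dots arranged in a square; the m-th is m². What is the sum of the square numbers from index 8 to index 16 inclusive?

1356

Σ_{i=8}^{16} i² = 1496 − 140 = 1356.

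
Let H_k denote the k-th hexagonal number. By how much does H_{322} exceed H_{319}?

322·(2·322 − 1) = 207046 and 319·(2·319 − 1) = 203203.
Difference: 207046 − 203203 = 3843.

3843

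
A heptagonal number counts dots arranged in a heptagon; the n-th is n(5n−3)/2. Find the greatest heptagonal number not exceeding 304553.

Solve n(5n−3)/2 ≤ 304553 for integer n.
n = 349 gives 303979 ≤ 304553, while n = 350 gives 305725 > 304553; so the answer is 303979.

303979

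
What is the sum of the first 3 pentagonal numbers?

Σ i(3i−1)/2 = (3Σi² − Σi) / 2 over i = 1..3.
Σi = 6 and Σi² = 14.
(3·14 − 1·6) / 2 = 36/2 = 18.

18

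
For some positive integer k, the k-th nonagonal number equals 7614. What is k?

Set n(7n−5)/2 = 7614, giving 7n² − 5n − 15228 = 0.
So n = (5 + 653) / 14 = 658/14 = 47.
Check: 47·(7·47 − 5)/2 = 7614. ✓

47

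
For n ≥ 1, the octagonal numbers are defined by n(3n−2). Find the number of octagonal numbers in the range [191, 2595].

The n-th octagonal number is n(3n−2).
Smallest index with value ≥ 191: n = 9 (giving 225).
Largest index with value ≤ 2595: n = 29 (giving 2465).
Indices 9 through 29: 21 terms.

21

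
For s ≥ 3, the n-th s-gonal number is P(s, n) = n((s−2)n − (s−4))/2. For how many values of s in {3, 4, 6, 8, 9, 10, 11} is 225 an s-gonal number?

2

s = 3: P(3, 20) = 210 and P(3, 21) = 231; 225 is not s-gonal.
s = 4: P(4, 15) = 225. ✓
s = 6: P(6, 10) = 190 and P(6, 11) = 231; 225 is not s-gonal.
s = 8: P(8, 9) = 225. ✓
s = 9: P(9, 8) = 204 and P(9, 9) = 261; 225 is not s-gonal.
s = 10: P(10, 7) = 175 and P(10, 8) = 232; 225 is not s-gonal.
s = 11: P(11, 7) = 196 and P(11, 8) = 260; 225 is not s-gonal.
Hits: s ∈ {4, 8} → 2.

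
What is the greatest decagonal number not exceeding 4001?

4000

Solve n(4n−3) ≤ 4001 for integer n.
n = 32 gives 4000 ≤ 4001, while n = 33 gives 4257 > 4001; so the answer is 4000.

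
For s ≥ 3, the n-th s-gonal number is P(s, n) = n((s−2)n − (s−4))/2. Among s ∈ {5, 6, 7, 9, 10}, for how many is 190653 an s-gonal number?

1

s = 5: P(5, 356) = 189926 and P(5, 357) = 190995; 190653 is not s-gonal.
s = 6: P(6, 309) = 190653. ✓
s = 7: P(7, 276) = 190026 and P(7, 277) = 191407; 190653 is not s-gonal.
s = 9: P(9, 233) = 189429 and P(9, 234) = 191061; 190653 is not s-gonal.
s = 10: P(10, 218) = 189442 and P(10, 219) = 191187; 190653 is not s-gonal.
Hits: s ∈ {6} → 1.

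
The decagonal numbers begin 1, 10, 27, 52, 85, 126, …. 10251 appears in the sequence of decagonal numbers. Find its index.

Set n(4n−3) = 10251, giving 4n² − 3n − 10251 = 0.
The discriminant is 9 + 16·10251 = 164025, and √164025 = 405.
So n = (3 + 405) / 8 = 408/8 = 51.
Check: 51·(4·51 − 3) = 10251. ✓

51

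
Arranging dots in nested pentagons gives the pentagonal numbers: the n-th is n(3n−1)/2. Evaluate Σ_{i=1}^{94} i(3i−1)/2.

Σ i(3i−1)/2 = (3Σi² − Σi) / 2 over i = 1..94.
Σi = 4465 and Σi² = 281295.
(3·281295 − 1·4465) / 2 = 839420/2 = 419710.

419710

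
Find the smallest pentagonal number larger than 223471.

224460

Solve n(3n−1)/2 > 223471 for integer n.
The largest n with value ≤ 223471 is 386 (since 223301 ≤ 223471 < 224460), so the first above is n = 387, value 224460.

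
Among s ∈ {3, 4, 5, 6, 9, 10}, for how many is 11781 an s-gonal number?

2

s = 3: P(3, 153) = 11781. ✓
s = 4: P(4, 108) = 11664 and P(4, 109) = 11881; 11781 is not s-gonal.
s = 5: P(5, 88) = 11572 and P(5, 89) = 11837; 11781 is not s-gonal.
s = 6: P(6, 77) = 11781. ✓
s = 9: P(9, 58) = 11629 and P(9, 59) = 12036; 11781 is not s-gonal.
s = 10: P(10, 54) = 11502 and P(10, 55) = 11935; 11781 is not s-gonal.
Hits: s ∈ {3, 6} → 2.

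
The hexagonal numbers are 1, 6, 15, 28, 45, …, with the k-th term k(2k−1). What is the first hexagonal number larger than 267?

Solve n(2n−1) > 267 for integer n.
The largest n with value ≤ 267 is 11 (since 231 ≤ 267 < 276), so the first above is n = 12, value 276.

276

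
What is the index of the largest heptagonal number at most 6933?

52

Solve n(5n−3)/2 ≤ 6933 for integer n.
n = 52 gives 6682 ≤ 6933, while n = 53 gives 6943 > 6933; so the answer is index 52.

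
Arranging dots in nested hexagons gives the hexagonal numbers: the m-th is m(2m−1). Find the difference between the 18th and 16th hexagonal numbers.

134

18·(2·18 − 1) = 630 and 16·(2·16 − 1) = 496.
Difference: 630 − 496 = 134.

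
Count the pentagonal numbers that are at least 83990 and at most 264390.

The n-th pentagonal number is n(3n−1)/2.
Smallest index with value ≥ 83990: n = 237 (giving 84135).
Largest index with value ≤ 264390: n = 420 (giving 264390).
Indices 237 through 420: 184 terms.

184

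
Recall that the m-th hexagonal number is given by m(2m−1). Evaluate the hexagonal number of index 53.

53·(2·53 − 1) = 53·105 = 5565.

5565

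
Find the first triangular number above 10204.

Solve n(n+1)/2 > 10204 for integer n.
The largest n with value ≤ 10204 is 142 (since 10153 ≤ 10204 < 10296), so the first above is n = 143, value 10296.

10296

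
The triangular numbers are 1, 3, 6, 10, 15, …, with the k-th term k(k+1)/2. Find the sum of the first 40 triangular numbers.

11480

Σ i(i+1)/2 = (Σi² + Σi) / 2 over i = 1..40.
Σi = 820 and Σi² = 22140.
(1·22140 + 1·820) / 2 = 22960/2 = 11480.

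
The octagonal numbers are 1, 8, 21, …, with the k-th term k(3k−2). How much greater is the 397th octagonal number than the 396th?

2377

Consecutive octagonal numbers differ by 6n − 5: here 6·397 − 5 = 2377.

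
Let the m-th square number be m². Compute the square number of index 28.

The 28th square number is n² with n = 28.
28² = 784.

784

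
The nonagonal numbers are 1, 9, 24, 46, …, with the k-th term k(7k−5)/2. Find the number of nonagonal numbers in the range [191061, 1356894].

390

The n-th nonagonal number is n(7n−5)/2.
Smallest index with value ≥ 191061: n = 234 (giving 191061).
Largest index with value ≤ 1356894: n = 623 (giving 1356894).
Indices 234 through 623: 390 terms.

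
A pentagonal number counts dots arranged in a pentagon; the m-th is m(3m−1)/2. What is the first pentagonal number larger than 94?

117

Solve n(3n−1)/2 > 94 for integer n.
The largest n with value ≤ 94 is 8 (since 92 ≤ 94 < 117), so the first above is n = 9, value 117.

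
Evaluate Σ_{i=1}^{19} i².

2470

Σ_{i=1}^{19} i² = 19·20·39/6 = 2470.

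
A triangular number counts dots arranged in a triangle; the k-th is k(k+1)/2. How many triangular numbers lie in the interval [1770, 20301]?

143

The n-th triangular number is n(n+1)/2.
Smallest index with value ≥ 1770: n = 59 (giving 1770).
Largest index with value ≤ 20301: n = 201 (giving 20301).
Indices 59 through 201: 143 terms.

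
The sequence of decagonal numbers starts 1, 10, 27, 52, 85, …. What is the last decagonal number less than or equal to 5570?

5365

Solve n(4n−3) ≤ 5570 for integer n.
n = 37 gives 5365 ≤ 5570, while n = 38 gives 5662 > 5570; so the answer is 5365.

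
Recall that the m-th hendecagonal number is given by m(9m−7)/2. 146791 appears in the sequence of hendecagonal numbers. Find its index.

Set n(9n−7)/2 = 146791, giving 9n² − 7n − 293582 = 0.
So n = (7 + 3251) / 18 = 3258/18 = 181.

181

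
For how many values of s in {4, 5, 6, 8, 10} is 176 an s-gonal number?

s = 4: P(4, 13) = 169 and P(4, 14) = 196; 176 is not s-gonal.
s = 5: P(5, 11) = 176. ✓
s = 6: P(6, 9) = 153 and P(6, 10) = 190; 176 is not s-gonal.
s = 8: P(8, 8) = 176. ✓
s = 10: P(10, 7) = 175 and P(10, 8) = 232; 176 is not s-gonal.
Hits: s ∈ {5, 8} → 2.

2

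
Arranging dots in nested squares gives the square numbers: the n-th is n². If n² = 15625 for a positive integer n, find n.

We need n² = 15625, so n = √15625 = 125.

125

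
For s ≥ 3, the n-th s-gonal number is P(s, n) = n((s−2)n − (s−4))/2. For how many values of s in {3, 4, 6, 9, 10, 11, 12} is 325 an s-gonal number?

3

s = 3: P(3, 25) = 325. ✓
s = 4: P(4, 18) = 324 and P(4, 19) = 361; 325 is not s-gonal.
s = 6: P(6, 13) = 325. ✓
s = 9: P(9, 10) = 325. ✓
s = 10: P(10, 9) = 297 and P(10, 10) = 370; 325 is not s-gonal.
s = 11: P(11, 8) = 260 and P(11, 9) = 333; 325 is not s-gonal.
s = 12: P(12, 8) = 288 and P(12, 9) = 369; 325 is not s-gonal.
Hits: s ∈ {3, 6, 9} → 3.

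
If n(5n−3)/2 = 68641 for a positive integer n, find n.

166

Set n(5n−3)/2 = 68641, giving 5n² − 3n − 137282 = 0.
The discriminant is 9 + 40·68641 = 2745649, and √2745649 = 1657.
So n = (3 + 1657) / 10 = 1660/10 = 166.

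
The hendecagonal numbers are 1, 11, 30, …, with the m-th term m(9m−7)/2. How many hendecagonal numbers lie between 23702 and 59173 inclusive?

The n-th hendecagonal number is n(9n−7)/2.
Smallest index with value ≥ 23702: n = 73 (giving 23725).
Largest index with value ≤ 59173: n = 115 (giving 59110).
Indices 73 through 115: 43 terms.

43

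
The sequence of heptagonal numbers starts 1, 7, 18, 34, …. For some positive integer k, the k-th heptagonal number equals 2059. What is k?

Set n(5n−3)/2 = 2059, giving 5n² − 3n − 4118 = 0.
The discriminant is 9 + 40·2059 = 82369, and √82369 = 287.
So n = (3 + 287) / 10 = 290/10 = 29.

29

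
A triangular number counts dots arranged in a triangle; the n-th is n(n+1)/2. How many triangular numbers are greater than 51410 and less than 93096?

110

The n-th triangular number is n(n+1)/2.
Smallest index with value > 51410: n = 321 (giving 51681).
Largest index with value < 93096: n = 430 (giving 92665).
Indices 321 through 430: 110 terms.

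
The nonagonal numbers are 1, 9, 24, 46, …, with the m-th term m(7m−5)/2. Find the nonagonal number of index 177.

177·(7·177 − 5)/2 = 177·1234/2 = 177·617 = 109209.

109209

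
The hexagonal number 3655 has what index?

Set n(2n−1) = 3655, giving 2n² − n − 3655 = 0.
So n = (1 + 171) / 4 = 172/4 = 43.

43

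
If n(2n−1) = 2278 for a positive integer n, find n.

Set n(2n−1) = 2278, giving 2n² − n − 2278 = 0.
So n = (1 + 135) / 4 = 136/4 = 34.

34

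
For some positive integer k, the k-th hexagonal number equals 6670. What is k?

58

Set n(2n−1) = 6670, giving 2n² − n − 6670 = 0.
The discriminant is 1 + 8·6670 = 53361, and √53361 = 231.
So n = (1 + 231) / 4 = 232/4 = 58.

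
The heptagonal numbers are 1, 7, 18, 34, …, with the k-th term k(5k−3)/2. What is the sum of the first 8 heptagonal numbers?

456

Σ i(5i−3)/2 = (5Σi² − 3Σi) / 2 over i = 1..8.
Σi = 36 and Σi² = 204.
(5·204 − 3·36) / 2 = 912/2 = 456.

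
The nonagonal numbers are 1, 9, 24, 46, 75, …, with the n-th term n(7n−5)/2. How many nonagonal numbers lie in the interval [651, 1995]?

11

The n-th nonagonal number is n(7n−5)/2.
Smallest index with value ≥ 651: n = 14 (giving 651).
Largest index with value ≤ 1995: n = 24 (giving 1956).
Indices 14 through 24: 11 terms.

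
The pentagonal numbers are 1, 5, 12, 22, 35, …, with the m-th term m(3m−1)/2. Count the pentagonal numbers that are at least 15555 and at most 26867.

33

The n-th pentagonal number is n(3n−1)/2.
Smallest index with value ≥ 15555: n = 102 (giving 15555).
Largest index with value ≤ 26867: n = 134 (giving 26867).
Indices 102 through 134: 33 terms.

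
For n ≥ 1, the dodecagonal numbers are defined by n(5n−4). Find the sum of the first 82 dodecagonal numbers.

Σ i(5i−4) = 5Σi² − 4Σi over i = 1..82.
Σi = 3403 and Σi² = 187165.
5·187165 − 4·3403 = 922213.

922213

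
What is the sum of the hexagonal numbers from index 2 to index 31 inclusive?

Σ i(2i−1) = 2Σi² − Σi over i = 2..31.
Σi = 496 − 1 = 495 and Σi² = 10416 − 1 = 10415.
2·10415 − 1·495 = 20335.

20335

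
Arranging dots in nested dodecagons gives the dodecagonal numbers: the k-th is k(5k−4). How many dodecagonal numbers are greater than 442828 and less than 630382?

57

The n-th dodecagonal number is n(5n−4).
Smallest index with value > 442828: n = 299 (giving 445809).
Largest index with value < 630382: n = 355 (giving 628705).
Indices 299 through 355: 57 terms.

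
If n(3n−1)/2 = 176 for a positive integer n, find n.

11

Set n(3n−1)/2 = 176, giving 3n² − n − 352 = 0.
The discriminant is 1 + 24·176 = 4225, and √4225 = 65.
So n = (1 + 65) / 6 = 66/6 = 11.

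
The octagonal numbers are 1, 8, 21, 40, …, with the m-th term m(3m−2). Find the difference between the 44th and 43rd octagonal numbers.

259

Consecutive octagonal numbers differ by 6n − 5: here 6·44 − 5 = 259.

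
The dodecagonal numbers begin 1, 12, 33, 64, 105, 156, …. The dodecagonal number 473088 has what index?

Set n(5n−4) = 473088, giving 5n² − 4n − 473088 = 0.
The discriminant is 16 + 20·473088 = 9461776, and √9461776 = 3076.
So n = (4 + 3076) / 10 = 3080/10 = 308.
Check: 308·(5·308 − 4) = 473088. ✓

308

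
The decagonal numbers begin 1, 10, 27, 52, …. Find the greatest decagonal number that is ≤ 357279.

Solve n(4n−3) ≤ 357279 for integer n.
n = 299 gives 356707 ≤ 357279, while n = 300 gives 359100 > 357279; so the answer is 356707.

356707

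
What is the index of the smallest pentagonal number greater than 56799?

Solve n(3n−1)/2 > 56799 for integer n.
The largest n with value ≤ 56799 is 194 (since 56357 ≤ 56799 < 56940), so the first above is n = 195, value 56940.

195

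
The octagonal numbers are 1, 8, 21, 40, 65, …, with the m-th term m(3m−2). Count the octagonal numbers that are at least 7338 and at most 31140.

The n-th octagonal number is n(3n−2).
Smallest index with value ≥ 7338: n = 50 (giving 7400).
Largest index with value ≤ 31140: n = 102 (giving 31008).
Indices 50 through 102: 53 terms.

53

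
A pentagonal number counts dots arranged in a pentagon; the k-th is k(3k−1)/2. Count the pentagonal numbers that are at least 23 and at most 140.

The n-th pentagonal number is n(3n−1)/2.
Smallest index with value ≥ 23: n = 5 (giving 35).
Largest index with value ≤ 140: n = 9 (giving 117).
Indices 5 through 9: 5 terms.

5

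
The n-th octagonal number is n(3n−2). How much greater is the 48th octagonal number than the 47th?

283

Consecutive octagonal numbers differ by 6n − 5: here 6·48 − 5 = 283.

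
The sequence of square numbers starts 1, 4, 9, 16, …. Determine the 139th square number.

19321

139² = 19321.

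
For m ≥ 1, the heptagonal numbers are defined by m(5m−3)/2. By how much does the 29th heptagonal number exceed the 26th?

408

29·(5·29 − 3)/2 = 2059 and 26·(5·26 − 3)/2 = 1651.
Difference: 2059 − 1651 = 408.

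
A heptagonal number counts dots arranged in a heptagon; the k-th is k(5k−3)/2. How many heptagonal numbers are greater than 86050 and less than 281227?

150

The n-th heptagonal number is n(5n−3)/2.
Smallest index with value > 86050: n = 186 (giving 86211).
Largest index with value < 281227: n = 335 (giving 280060).
Indices 186 through 335: 150 terms.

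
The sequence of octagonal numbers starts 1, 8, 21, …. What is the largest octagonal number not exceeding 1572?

1541

Solve n(3n−2) ≤ 1572 for integer n.
n = 23 gives 1541 ≤ 1572, while n = 24 gives 1680 > 1572; so the answer is 1541.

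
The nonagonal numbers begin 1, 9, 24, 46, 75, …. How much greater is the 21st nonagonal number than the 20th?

141

Consecutive nonagonal numbers differ by 7n − 6: here 7·21 − 6 = 141.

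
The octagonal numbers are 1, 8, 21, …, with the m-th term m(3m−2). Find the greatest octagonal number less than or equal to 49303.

Solve n(3n−2) ≤ 49303 for integer n.
n = 128 gives 48896 ≤ 49303, while n = 129 gives 49665 > 49303; so the answer is 48896.

48896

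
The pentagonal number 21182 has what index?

119

Set n(3n−1)/2 = 21182, giving 3n² − n − 42364 = 0.
So n = (1 + 713) / 6 = 714/6 = 119.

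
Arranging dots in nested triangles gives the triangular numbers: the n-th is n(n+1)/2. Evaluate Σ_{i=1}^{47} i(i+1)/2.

18424

Σ i(i+1)/2 = (Σi² + Σi) / 2 over i = 1..47.
Σi = 1128 and Σi² = 35720.
(1·35720 + 1·1128) / 2 = 36848/2 = 18424.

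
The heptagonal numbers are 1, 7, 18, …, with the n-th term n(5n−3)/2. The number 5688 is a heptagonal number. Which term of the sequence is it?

48

Set n(5n−3)/2 = 5688, giving 5n² − 3n − 11376 = 0.
The discriminant is 9 + 40·5688 = 227529, and √227529 = 477.
So n = (3 + 477) / 10 = 480/10 = 48.
Check: 48·(5·48 − 3)/2 = 5688. ✓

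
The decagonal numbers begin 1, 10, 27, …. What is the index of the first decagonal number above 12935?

58

Solve n(4n−3) > 12935 for integer n.
The largest n with value ≤ 12935 is 57 (since 12825 ≤ 12935 < 13282), so the first above is n = 58, value 13282.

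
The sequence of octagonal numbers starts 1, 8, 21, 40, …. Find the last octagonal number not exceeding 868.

Solve n(3n−2) ≤ 868 for integer n.
n = 17 gives 833 ≤ 868, while n = 18 gives 936 > 868; so the answer is 833.

833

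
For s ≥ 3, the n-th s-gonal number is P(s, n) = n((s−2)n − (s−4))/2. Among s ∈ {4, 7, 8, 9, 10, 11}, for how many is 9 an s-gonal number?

2

s = 4: P(4, 3) = 9. ✓
s = 7: P(7, 2) = 7 and P(7, 3) = 18; 9 is not s-gonal.
s = 8: P(8, 2) = 8 and P(8, 3) = 21; 9 is not s-gonal.
s = 9: P(9, 2) = 9. ✓
s = 10: P(10, 1) = 1 and P(10, 2) = 10; 9 is not s-gonal.
s = 11: P(11, 1) = 1 and P(11, 2) = 11; 9 is not s-gonal.
Hits: s ∈ {4, 9} → 2.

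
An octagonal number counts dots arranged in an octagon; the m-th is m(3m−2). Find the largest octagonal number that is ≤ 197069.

196096

Solve n(3n−2) ≤ 197069 for integer n.
n = 256 gives 196096 ≤ 197069, while n = 257 gives 197633 > 197069; so the answer is 196096.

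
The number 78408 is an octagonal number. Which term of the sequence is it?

162

Set n(3n−2) = 78408, giving 3n² − 2n − 78408 = 0.
The discriminant is 4 + 12·78408 = 940900, and √940900 = 970.
So n = (2 + 970) / 6 = 972/6 = 162.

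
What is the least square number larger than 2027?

Solve n² > 2027 for integer n.
The largest n with value ≤ 2027 is 45 (since 2025 ≤ 2027 < 2116), so the first above is n = 46, value 2116.

2116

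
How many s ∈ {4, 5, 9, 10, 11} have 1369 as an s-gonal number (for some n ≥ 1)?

1

s = 4: P(4, 37) = 1369. ✓
s = 5: P(5, 30) = 1335 and P(5, 31) = 1426; 1369 is not s-gonal.
s = 9: P(9, 20) = 1350 and P(9, 21) = 1491; 1369 is not s-gonal.
s = 10: P(10, 18) = 1242 and P(10, 19) = 1387; 1369 is not s-gonal.
s = 11: P(11, 17) = 1241 and P(11, 18) = 1395; 1369 is not s-gonal.
Hits: s ∈ {4} → 1.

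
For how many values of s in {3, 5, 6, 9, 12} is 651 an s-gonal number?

s = 3: P(3, 35) = 630 and P(3, 36) = 666; 651 is not s-gonal.
s = 5: P(5, 21) = 651. ✓
s = 6: P(6, 18) = 630 and P(6, 19) = 703; 651 is not s-gonal.
s = 9: P(9, 14) = 651. ✓
s = 12: P(12, 11) = 561 and P(12, 12) = 672; 651 is not s-gonal.
Hits: s ∈ {5, 9} → 2.

2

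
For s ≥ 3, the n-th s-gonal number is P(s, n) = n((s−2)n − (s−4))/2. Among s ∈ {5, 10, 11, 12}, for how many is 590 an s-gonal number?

1

s = 5: P(5, 20) = 590. ✓
s = 10: P(10, 12) = 540 and P(10, 13) = 637; 590 is not s-gonal.
s = 11: P(11, 11) = 506 and P(11, 12) = 606; 590 is not s-gonal.
s = 12: P(12, 11) = 561 and P(12, 12) = 672; 590 is not s-gonal.
Hits: s ∈ {5} → 1.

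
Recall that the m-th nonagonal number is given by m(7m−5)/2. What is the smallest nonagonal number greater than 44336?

Solve n(7n−5)/2 > 44336 for integer n.
The largest n with value ≤ 44336 is 112 (since 43624 ≤ 44336 < 44409), so the first above is n = 113, value 44409.

44409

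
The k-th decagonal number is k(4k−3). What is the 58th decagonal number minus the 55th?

58·(4·58 − 3) = 13282 and 55·(4·55 − 3) = 11935.
Difference: 13282 − 11935 = 1347.

1347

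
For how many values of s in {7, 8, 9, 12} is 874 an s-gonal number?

s = 7: P(7, 19) = 874. ✓
s = 8: P(8, 17) = 833 and P(8, 18) = 936; 874 is not s-gonal.
s = 9: P(9, 16) = 856 and P(9, 17) = 969; 874 is not s-gonal.
s = 12: P(12, 13) = 793 and P(12, 14) = 924; 874 is not s-gonal.
Hits: s ∈ {7} → 1.

1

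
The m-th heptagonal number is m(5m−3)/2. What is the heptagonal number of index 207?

106812

The 207th heptagonal number is n(5n−3)/2 with n = 207.
207·(5·207 − 3)/2 = 207·1032/2 = 207·516 = 106812.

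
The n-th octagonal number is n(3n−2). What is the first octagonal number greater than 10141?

Solve n(3n−2) > 10141 for integer n.
The largest n with value ≤ 10141 is 58 (since 9976 ≤ 10141 < 10325), so the first above is n = 59, value 10325.

10325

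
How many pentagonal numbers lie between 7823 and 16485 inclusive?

33

The n-th pentagonal number is n(3n−1)/2.
Smallest index with value ≥ 7823: n = 73 (giving 7957).
Largest index with value ≤ 16485: n = 105 (giving 16485).
Indices 73 through 105: 33 terms.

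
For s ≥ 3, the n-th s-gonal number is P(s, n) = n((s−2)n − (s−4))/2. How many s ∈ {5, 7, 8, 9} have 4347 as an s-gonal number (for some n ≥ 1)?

s = 5: P(5, 54) = 4347. ✓
s = 7: P(7, 42) = 4347. ✓
s = 8: P(8, 38) = 4256 and P(8, 39) = 4485; 4347 is not s-gonal.
s = 9: P(9, 35) = 4200 and P(9, 36) = 4446; 4347 is not s-gonal.
Hits: s ∈ {5, 7} → 2.

2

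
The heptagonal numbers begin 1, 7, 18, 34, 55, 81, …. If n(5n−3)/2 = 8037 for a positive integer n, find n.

57

Set n(5n−3)/2 = 8037, giving 5n² − 3n − 16074 = 0.
So n = (3 + 567) / 10 = 570/10 = 57.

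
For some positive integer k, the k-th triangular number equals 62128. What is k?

352

Set n(n+1)/2 = 62128, giving n² + n − 124256 = 0.
The discriminant is 1 + 8·62128 = 497025, and √497025 = 705.
So n = (-1 + 705) / 2 = 704/2 = 352.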